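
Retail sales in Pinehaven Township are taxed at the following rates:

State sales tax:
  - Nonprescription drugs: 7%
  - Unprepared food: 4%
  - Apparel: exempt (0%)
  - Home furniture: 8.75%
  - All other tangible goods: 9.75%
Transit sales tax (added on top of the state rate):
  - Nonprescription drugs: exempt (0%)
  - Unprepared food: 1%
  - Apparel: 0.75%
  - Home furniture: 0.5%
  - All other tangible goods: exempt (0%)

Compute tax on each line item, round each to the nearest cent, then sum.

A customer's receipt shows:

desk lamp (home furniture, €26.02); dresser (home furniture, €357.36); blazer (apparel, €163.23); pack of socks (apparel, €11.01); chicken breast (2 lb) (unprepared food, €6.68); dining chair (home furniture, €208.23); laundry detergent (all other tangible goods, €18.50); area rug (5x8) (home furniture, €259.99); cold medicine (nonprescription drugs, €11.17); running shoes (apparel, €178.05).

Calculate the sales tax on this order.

Desk lamp €26.02: home furniture → 8.75% + 0.5% transit = 9.25% → €2.41
Dresser €357.36: home furniture → 8.75% + 0.5% transit = 9.25% → €33.06
Blazer €163.23: apparel → 0% + 0.75% transit = 0.75% → €1.22
Pack of socks €11.01: apparel → 0% + 0.75% transit = 0.75% → €0.08
Chicken breast (2 lb) €6.68: unprepared food → 4% + 1% transit = 5% → €0.33
Dining chair €208.23: home furniture → 8.75% + 0.5% transit = 9.25% → €19.26
Laundry detergent €18.50: all other tangible goods → 9.75% + 0% transit = 9.75% → €1.80
Area rug (5x8) €259.99: home furniture → 8.75% + 0.5% transit = 9.25% → €24.05
Cold medicine €11.17: nonprescription drugs → 7% + 0% transit = 7% → €0.78
Running shoes €178.05: apparel → 0% + 0.75% transit = 0.75% → €1.34
Total tax = €2.41 + €33.06 + €1.22 + €0.08 + €0.33 + €19.26 + €1.80 + €24.05 + €0.78 + €1.34 = €84.33

€84.33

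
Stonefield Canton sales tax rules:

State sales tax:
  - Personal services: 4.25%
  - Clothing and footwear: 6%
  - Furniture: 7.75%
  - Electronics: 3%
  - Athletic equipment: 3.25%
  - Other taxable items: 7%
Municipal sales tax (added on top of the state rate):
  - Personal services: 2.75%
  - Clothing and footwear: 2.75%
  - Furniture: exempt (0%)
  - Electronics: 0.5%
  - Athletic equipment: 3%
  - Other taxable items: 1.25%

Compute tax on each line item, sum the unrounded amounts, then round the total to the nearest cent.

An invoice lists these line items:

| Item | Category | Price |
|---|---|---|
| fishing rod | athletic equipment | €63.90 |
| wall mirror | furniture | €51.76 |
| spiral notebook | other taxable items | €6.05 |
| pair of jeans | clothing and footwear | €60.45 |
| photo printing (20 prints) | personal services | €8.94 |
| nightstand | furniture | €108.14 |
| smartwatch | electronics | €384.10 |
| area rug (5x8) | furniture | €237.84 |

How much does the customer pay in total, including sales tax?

€975.86

Fishing rod €63.90: athletic equipment → 3.25% + 3% municipal = 6.25% → €3.99375
Wall mirror €51.76: furniture → 7.75% + 0% municipal = 7.75% → €4.0114
Spiral notebook €6.05: other taxable items → 7% + 1.25% municipal = 8.25% → €0.499125
Pair of jeans €60.45: clothing and footwear → 6% + 2.75% municipal = 8.75% → €5.289375
Photo printing (20 prints) €8.94: personal services → 4.25% + 2.75% municipal = 7% → €0.6258
Nightstand €108.14: furniture → 7.75% + 0% municipal = 7.75% → €8.38085
Smartwatch €384.10: electronics → 3% + 0.5% municipal = 3.5% → €13.4435
Area rug (5x8) €237.84: furniture → 7.75% + 0% municipal = 7.75% → €18.4326
Subtotal = €921.18; unrounded tax = €54.6764 → €54.68; total due = €975.86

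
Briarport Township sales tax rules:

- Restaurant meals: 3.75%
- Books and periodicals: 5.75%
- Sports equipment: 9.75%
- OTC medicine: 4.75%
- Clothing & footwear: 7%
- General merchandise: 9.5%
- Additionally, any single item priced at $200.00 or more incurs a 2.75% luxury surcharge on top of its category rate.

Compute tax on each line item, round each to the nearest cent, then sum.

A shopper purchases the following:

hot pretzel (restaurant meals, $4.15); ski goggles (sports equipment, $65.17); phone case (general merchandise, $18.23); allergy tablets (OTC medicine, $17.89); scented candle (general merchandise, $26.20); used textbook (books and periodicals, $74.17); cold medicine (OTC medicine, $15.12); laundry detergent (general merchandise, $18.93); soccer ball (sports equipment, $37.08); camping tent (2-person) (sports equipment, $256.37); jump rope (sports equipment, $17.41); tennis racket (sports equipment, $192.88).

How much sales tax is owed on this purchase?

Hot pretzel $4.15: restaurant meals → 3.75% → $0.16
Ski goggles $65.17: sports equipment → 9.75% → $6.35
Phone case $18.23: general merchandise → 9.5% → $1.73
Allergy tablets $17.89: OTC medicine → 4.75% → $0.85
Scented candle $26.20: general merchandise → 9.5% → $2.49
Used textbook $74.17: books and periodicals → 5.75% → $4.26
Cold medicine $15.12: OTC medicine → 4.75% → $0.72
Laundry detergent $18.93: general merchandise → 9.5% → $1.80
Soccer ball $37.08: sports equipment → 9.75% → $3.62
Camping tent (2-person) $256.37: sports equipment → 9.75% + 2.75% surcharge = 12.5% → $32.05
Jump rope $17.41: sports equipment → 9.75% → $1.70
Tennis racket $192.88: sports equipment → 9.75% → $18.81
Total tax = $0.16 + $6.35 + $1.73 + $0.85 + $2.49 + $4.26 + $0.72 + $1.80 + $3.62 + $32.05 + $1.70 + $18.81 = $74.54

$74.54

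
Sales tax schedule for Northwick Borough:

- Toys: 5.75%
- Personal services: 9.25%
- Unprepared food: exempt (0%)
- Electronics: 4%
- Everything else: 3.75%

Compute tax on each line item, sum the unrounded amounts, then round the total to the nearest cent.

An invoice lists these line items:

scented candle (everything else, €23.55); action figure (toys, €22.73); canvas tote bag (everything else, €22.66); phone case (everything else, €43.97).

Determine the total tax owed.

€4.69

Scented candle €23.55: everything else → 3.75% → €0.883125
Action figure €22.73: toys → 5.75% → €1.306975
Canvas tote bag €22.66: everything else → 3.75% → €0.84975
Phone case €43.97: everything else → 3.75% → €1.648875
Unrounded tax sum = €4.688725 → €4.69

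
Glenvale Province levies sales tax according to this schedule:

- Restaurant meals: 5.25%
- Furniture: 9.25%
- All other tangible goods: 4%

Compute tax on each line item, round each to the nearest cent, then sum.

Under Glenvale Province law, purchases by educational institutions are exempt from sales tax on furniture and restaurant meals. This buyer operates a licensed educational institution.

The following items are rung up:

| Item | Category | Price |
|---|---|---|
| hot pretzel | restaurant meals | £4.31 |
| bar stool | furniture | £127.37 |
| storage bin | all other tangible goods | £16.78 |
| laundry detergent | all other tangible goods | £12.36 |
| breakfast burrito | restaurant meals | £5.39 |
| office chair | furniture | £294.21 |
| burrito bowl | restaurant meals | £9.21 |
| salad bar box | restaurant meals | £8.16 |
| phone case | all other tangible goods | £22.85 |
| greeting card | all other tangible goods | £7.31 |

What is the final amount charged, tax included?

£510.31

Hot pretzel £4.31: restaurant meals, buyer-exempt → 0% → £0.00
Bar stool £127.37: furniture, buyer-exempt → 0% → £0.00
Storage bin £16.78: all other tangible goods → 4% → £0.67
Laundry detergent £12.36: all other tangible goods → 4% → £0.49
Breakfast burrito £5.39: restaurant meals, buyer-exempt → 0% → £0.00
Office chair £294.21: furniture, buyer-exempt → 0% → £0.00
Burrito bowl £9.21: restaurant meals, buyer-exempt → 0% → £0.00
Salad bar box £8.16: restaurant meals, buyer-exempt → 0% → £0.00
Phone case £22.85: all other tangible goods → 4% → £0.91
Greeting card £7.31: all other tangible goods → 4% → £0.29
Subtotal = £507.95; tax = £2.36; total due = £510.31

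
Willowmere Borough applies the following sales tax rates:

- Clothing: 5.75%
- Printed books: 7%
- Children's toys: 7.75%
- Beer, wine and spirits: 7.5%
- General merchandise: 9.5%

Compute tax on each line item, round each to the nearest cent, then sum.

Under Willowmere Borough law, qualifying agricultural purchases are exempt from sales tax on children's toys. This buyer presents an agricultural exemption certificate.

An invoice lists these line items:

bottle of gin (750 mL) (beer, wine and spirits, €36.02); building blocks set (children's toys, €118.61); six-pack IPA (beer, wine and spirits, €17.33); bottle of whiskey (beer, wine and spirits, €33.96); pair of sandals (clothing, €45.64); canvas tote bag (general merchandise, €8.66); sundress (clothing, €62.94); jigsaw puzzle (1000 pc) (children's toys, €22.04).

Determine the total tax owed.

€13.61

Bottle of gin (750 mL) €36.02: beer, wine and spirits → 7.5% → €2.70
Building blocks set €118.61: children's toys, buyer-exempt → 0% → €0.00
Six-pack IPA €17.33: beer, wine and spirits → 7.5% → €1.30
Bottle of whiskey €33.96: beer, wine and spirits → 7.5% → €2.55
Pair of sandals €45.64: clothing → 5.75% → €2.62
Canvas tote bag €8.66: general merchandise → 9.5% → €0.82
Sundress €62.94: clothing → 5.75% → €3.62
Jigsaw puzzle (1000 pc) €22.04: children's toys, buyer-exempt → 0% → €0.00
Total tax = €2.70 + €1.30 + €2.55 + €2.62 + €0.82 + €3.62 = €13.61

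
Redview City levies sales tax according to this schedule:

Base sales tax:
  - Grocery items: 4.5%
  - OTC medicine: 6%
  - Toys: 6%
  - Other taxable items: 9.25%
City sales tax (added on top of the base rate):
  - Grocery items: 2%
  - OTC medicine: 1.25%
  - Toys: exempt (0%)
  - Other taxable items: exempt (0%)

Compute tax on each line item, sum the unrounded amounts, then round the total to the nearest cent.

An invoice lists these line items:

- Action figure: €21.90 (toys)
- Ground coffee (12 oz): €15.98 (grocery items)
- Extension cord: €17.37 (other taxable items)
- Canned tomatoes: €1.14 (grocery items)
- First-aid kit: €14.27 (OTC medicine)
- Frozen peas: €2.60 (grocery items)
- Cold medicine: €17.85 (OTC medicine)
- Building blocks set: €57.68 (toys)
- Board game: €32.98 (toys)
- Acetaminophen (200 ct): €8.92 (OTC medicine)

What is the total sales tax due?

Action figure €21.90: toys → 6% + 0% city = 6% → €1.314
Ground coffee (12 oz) €15.98: grocery items → 4.5% + 2% city = 6.5% → €1.0387
Extension cord €17.37: other taxable items → 9.25% + 0% city = 9.25% → €1.606725
Canned tomatoes €1.14: grocery items → 4.5% + 2% city = 6.5% → €0.0741
First-aid kit €14.27: OTC medicine → 6% + 1.25% city = 7.25% → €1.034575
Frozen peas €2.60: grocery items → 4.5% + 2% city = 6.5% → €0.169
Cold medicine €17.85: OTC medicine → 6% + 1.25% city = 7.25% → €1.294125
Building blocks set €57.68: toys → 6% + 0% city = 6% → €3.4608
Board game €32.98: toys → 6% + 0% city = 6% → €1.9788
Acetaminophen (200 ct) €8.92: OTC medicine → 6% + 1.25% city = 7.25% → €0.6467
Unrounded tax sum = €12.617525 → €12.62

€12.62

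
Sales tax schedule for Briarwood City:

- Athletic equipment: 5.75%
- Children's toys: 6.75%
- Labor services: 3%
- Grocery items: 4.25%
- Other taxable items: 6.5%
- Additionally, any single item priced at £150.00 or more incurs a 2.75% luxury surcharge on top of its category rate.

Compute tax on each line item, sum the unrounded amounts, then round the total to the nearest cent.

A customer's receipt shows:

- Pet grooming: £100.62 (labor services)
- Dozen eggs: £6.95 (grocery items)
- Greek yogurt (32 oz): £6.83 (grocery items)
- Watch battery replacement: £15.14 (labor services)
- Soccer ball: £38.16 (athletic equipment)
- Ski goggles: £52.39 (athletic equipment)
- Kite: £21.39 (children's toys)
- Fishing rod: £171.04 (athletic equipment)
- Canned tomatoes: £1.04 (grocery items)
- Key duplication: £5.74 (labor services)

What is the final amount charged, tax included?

Pet grooming £100.62: labor services → 3% → £3.0186
Dozen eggs £6.95: grocery items → 4.25% → £0.295375
Greek yogurt (32 oz) £6.83: grocery items → 4.25% → £0.290275
Watch battery replacement £15.14: labor services → 3% → £0.4542
Soccer ball £38.16: athletic equipment → 5.75% → £2.1942
Ski goggles £52.39: athletic equipment → 5.75% → £3.012425
Kite £21.39: children's toys → 6.75% → £1.443825
Fishing rod £171.04: athletic equipment → 5.75% + 2.75% surcharge = 8.5% → £14.5384
Canned tomatoes £1.04: grocery items → 4.25% → £0.0442
Key duplication £5.74: labor services → 3% → £0.1722
Subtotal = £419.30; unrounded tax = £25.4637 → £25.46; total due = £444.76

£444.76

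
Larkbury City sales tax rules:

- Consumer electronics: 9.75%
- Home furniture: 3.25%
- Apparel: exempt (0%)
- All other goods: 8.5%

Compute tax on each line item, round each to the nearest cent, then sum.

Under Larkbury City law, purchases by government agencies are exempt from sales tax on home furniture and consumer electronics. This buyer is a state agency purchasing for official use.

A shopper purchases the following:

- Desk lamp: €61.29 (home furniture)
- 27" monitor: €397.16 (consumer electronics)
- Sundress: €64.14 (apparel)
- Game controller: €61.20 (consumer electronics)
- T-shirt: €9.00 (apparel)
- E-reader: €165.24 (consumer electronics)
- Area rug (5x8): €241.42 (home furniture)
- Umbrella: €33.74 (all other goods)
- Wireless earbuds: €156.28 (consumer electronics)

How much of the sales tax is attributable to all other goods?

€2.87

Umbrella €33.74: all other goods → 8.5% → €2.87
Tax on all other goods = €2.87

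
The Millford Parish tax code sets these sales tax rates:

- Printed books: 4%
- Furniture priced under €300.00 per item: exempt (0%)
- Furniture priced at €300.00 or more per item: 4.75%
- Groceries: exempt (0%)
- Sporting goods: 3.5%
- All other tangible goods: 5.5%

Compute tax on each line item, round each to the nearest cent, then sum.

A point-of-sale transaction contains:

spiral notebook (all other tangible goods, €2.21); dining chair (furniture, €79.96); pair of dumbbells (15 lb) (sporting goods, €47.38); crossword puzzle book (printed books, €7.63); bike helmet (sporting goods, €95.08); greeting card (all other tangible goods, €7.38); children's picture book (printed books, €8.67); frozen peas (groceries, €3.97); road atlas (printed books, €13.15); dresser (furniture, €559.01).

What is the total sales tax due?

€33.26

Spiral notebook €2.21: all other tangible goods → 5.5% → €0.12
Dining chair €79.96: furniture, under €300.00 → 0% → €0.00
Pair of dumbbells (15 lb) €47.38: sporting goods → 3.5% → €1.66
Crossword puzzle book €7.63: printed books → 4% → €0.31
Bike helmet €95.08: sporting goods → 3.5% → €3.33
Greeting card €7.38: all other tangible goods → 5.5% → €0.41
Children's picture book €8.67: printed books → 4% → €0.35
Frozen peas €3.97: groceries → 0% → €0.00
Road atlas €13.15: printed books → 4% → €0.53
Dresser €559.01: furniture, €300.00 or more → 4.75% → €26.55
Total tax = €0.12 + €1.66 + €0.31 + €3.33 + €0.41 + €0.35 + €0.53 + €26.55 = €33.26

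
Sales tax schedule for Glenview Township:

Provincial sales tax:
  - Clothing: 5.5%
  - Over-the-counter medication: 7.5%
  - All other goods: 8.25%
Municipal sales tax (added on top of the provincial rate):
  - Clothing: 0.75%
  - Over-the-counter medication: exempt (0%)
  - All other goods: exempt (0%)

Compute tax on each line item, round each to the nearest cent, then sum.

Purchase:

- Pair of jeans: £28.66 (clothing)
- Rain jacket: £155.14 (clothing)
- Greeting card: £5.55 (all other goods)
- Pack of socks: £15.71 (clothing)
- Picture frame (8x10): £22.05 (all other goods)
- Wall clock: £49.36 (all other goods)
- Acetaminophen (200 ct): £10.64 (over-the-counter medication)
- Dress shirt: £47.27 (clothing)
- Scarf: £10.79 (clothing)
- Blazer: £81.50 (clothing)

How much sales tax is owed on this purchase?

Pair of jeans £28.66: clothing → 5.5% + 0.75% municipal = 6.25% → £1.79
Rain jacket £155.14: clothing → 5.5% + 0.75% municipal = 6.25% → £9.70
Greeting card £5.55: all other goods → 8.25% + 0% municipal = 8.25% → £0.46
Pack of socks £15.71: clothing → 5.5% + 0.75% municipal = 6.25% → £0.98
Picture frame (8x10) £22.05: all other goods → 8.25% + 0% municipal = 8.25% → £1.82
Wall clock £49.36: all other goods → 8.25% + 0% municipal = 8.25% → £4.07
Acetaminophen (200 ct) £10.64: over-the-counter medication → 7.5% + 0% municipal = 7.5% → £0.80
Dress shirt £47.27: clothing → 5.5% + 0.75% municipal = 6.25% → £2.95
Scarf £10.79: clothing → 5.5% + 0.75% municipal = 6.25% → £0.67
Blazer £81.50: clothing → 5.5% + 0.75% municipal = 6.25% → £5.09
Total tax = £1.79 + £9.70 + £0.46 + £0.98 + £1.82 + £4.07 + £0.80 + £2.95 + £0.67 + £5.09 = £28.33

£28.33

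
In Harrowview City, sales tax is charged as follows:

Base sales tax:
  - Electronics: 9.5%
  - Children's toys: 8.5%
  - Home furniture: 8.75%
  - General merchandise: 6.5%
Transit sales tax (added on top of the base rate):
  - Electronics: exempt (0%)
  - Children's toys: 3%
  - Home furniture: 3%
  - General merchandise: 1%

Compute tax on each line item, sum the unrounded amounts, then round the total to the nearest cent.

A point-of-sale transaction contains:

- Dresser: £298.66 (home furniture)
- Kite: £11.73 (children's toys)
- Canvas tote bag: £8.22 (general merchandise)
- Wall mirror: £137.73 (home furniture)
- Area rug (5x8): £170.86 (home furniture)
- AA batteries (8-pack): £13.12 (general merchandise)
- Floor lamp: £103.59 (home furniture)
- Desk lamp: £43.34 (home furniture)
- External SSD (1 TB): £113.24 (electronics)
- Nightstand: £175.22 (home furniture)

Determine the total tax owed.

Dresser £298.66: home furniture → 8.75% + 3% transit = 11.75% → £35.09255
Kite £11.73: children's toys → 8.5% + 3% transit = 11.5% → £1.34895
Canvas tote bag £8.22: general merchandise → 6.5% + 1% transit = 7.5% → £0.6165
Wall mirror £137.73: home furniture → 8.75% + 3% transit = 11.75% → £16.183275
Area rug (5x8) £170.86: home furniture → 8.75% + 3% transit = 11.75% → £20.07605
AA batteries (8-pack) £13.12: general merchandise → 6.5% + 1% transit = 7.5% → £0.984
Floor lamp £103.59: home furniture → 8.75% + 3% transit = 11.75% → £12.171825
Desk lamp £43.34: home furniture → 8.75% + 3% transit = 11.75% → £5.09245
External SSD (1 TB) £113.24: electronics → 9.5% + 0% transit = 9.5% → £10.7578
Nightstand £175.22: home furniture → 8.75% + 3% transit = 11.75% → £20.58835
Unrounded tax sum = £122.91175 → £122.91

£122.91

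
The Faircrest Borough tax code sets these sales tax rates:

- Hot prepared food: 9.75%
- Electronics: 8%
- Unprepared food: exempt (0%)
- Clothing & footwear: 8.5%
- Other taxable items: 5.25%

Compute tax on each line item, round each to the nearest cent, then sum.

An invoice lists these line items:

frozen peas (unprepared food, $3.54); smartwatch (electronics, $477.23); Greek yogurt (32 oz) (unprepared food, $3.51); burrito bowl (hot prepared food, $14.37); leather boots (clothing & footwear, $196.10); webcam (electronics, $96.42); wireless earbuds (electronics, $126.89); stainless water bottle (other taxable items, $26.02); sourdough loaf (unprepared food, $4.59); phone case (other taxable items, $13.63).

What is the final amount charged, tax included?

$1038.50

Frozen peas $3.54: unprepared food → 0% → $0.00
Smartwatch $477.23: electronics → 8% → $38.18
Greek yogurt (32 oz) $3.51: unprepared food → 0% → $0.00
Burrito bowl $14.37: hot prepared food → 9.75% → $1.40
Leather boots $196.10: clothing & footwear → 8.5% → $16.67
Webcam $96.42: electronics → 8% → $7.71
Wireless earbuds $126.89: electronics → 8% → $10.15
Stainless water bottle $26.02: other taxable items → 5.25% → $1.37
Sourdough loaf $4.59: unprepared food → 0% → $0.00
Phone case $13.63: other taxable items → 5.25% → $0.72
Subtotal = $962.30; tax = $76.20; total due = $1038.50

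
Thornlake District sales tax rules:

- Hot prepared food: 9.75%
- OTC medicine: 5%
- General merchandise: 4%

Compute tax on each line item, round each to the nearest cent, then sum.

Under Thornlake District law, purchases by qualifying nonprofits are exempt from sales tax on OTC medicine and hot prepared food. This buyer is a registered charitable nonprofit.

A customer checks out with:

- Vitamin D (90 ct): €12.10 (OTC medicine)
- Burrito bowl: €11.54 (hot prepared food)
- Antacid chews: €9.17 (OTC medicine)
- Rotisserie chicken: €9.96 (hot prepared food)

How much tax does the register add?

€0.00

Vitamin D (90 ct) €12.10: OTC medicine, buyer-exempt → 0% → €0.00
Burrito bowl €11.54: hot prepared food, buyer-exempt → 0% → €0.00
Antacid chews €9.17: OTC medicine, buyer-exempt → 0% → €0.00
Rotisserie chicken €9.96: hot prepared food, buyer-exempt → 0% → €0.00
Total tax = €0.00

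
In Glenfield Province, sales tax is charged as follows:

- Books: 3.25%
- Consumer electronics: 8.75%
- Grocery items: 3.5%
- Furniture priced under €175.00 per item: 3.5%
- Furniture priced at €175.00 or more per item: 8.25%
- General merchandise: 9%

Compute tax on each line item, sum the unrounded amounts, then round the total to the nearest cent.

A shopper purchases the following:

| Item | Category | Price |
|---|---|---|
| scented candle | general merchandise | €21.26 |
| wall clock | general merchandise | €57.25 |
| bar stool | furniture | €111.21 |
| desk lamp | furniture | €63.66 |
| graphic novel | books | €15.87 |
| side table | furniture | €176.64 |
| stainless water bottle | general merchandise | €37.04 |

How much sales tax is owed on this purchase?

€31.61

Scented candle €21.26: general merchandise → 9% → €1.9134
Wall clock €57.25: general merchandise → 9% → €5.1525
Bar stool €111.21: furniture, under €175.00 → 3.5% → €3.89235
Desk lamp €63.66: furniture, under €175.00 → 3.5% → €2.2281
Graphic novel €15.87: books → 3.25% → €0.515775
Side table €176.64: furniture, €175.00 or more → 8.25% → €14.5728
Stainless water bottle €37.04: general merchandise → 9% → €3.3336
Unrounded tax sum = €31.608525 → €31.61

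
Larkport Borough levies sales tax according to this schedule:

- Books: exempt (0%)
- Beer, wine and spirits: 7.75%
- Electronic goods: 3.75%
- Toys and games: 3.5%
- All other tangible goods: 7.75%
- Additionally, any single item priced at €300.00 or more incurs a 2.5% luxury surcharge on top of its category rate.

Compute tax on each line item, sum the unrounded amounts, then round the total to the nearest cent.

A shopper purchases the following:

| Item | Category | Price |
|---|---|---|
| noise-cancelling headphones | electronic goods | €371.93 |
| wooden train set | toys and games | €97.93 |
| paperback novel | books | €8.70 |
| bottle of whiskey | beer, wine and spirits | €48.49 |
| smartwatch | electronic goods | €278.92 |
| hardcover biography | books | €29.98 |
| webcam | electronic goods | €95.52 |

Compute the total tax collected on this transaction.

€44.47

Noise-cancelling headphones €371.93: electronic goods → 3.75% + 2.5% surcharge = 6.25% → €23.245625
Wooden train set €97.93: toys and games → 3.5% → €3.42755
Paperback novel €8.70: books → 0% → €0.00
Bottle of whiskey €48.49: beer, wine and spirits → 7.75% → €3.757975
Smartwatch €278.92: electronic goods → 3.75% → €10.4595
Hardcover biography €29.98: books → 0% → €0.00
Webcam €95.52: electronic goods → 3.75% → €3.582
Unrounded tax sum = €44.47265 → €44.47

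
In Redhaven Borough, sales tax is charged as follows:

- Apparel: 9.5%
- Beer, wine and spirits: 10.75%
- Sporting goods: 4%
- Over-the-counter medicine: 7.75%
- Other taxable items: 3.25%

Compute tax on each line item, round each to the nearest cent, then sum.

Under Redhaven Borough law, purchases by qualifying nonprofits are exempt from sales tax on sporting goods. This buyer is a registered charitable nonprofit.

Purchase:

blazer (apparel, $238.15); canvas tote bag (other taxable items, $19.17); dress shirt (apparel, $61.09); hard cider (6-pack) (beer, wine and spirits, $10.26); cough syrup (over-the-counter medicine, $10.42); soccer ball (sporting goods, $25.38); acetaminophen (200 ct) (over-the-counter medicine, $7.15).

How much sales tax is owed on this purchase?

$31.50

Blazer $238.15: apparel → 9.5% → $22.62
Canvas tote bag $19.17: other taxable items → 3.25% → $0.62
Dress shirt $61.09: apparel → 9.5% → $5.80
Hard cider (6-pack) $10.26: beer, wine and spirits → 10.75% → $1.10
Cough syrup $10.42: over-the-counter medicine → 7.75% → $0.81
Soccer ball $25.38: sporting goods, buyer-exempt → 0% → $0.00
Acetaminophen (200 ct) $7.15: over-the-counter medicine → 7.75% → $0.55
Total tax = $22.62 + $0.62 + $5.80 + $1.10 + $0.81 + $0.55 = $31.50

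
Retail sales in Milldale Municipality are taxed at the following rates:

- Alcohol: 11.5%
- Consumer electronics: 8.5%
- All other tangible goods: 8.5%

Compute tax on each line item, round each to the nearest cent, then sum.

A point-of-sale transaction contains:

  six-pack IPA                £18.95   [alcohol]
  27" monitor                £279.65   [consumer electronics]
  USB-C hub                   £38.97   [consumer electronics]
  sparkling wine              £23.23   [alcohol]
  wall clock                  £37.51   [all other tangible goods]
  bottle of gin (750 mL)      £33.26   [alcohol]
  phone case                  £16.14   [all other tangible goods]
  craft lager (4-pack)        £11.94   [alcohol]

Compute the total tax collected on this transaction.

Six-pack IPA £18.95: alcohol → 11.5% → £2.18
27" monitor £279.65: consumer electronics → 8.5% → £23.77
USB-C hub £38.97: consumer electronics → 8.5% → £3.31
Sparkling wine £23.23: alcohol → 11.5% → £2.67
Wall clock £37.51: all other tangible goods → 8.5% → £3.19
Bottle of gin (750 mL) £33.26: alcohol → 11.5% → £3.82
Phone case £16.14: all other tangible goods → 8.5% → £1.37
Craft lager (4-pack) £11.94: alcohol → 11.5% → £1.37
Total tax = £2.18 + £23.77 + £3.31 + £2.67 + £3.19 + £3.82 + £1.37 + £1.37 = £41.68

£41.68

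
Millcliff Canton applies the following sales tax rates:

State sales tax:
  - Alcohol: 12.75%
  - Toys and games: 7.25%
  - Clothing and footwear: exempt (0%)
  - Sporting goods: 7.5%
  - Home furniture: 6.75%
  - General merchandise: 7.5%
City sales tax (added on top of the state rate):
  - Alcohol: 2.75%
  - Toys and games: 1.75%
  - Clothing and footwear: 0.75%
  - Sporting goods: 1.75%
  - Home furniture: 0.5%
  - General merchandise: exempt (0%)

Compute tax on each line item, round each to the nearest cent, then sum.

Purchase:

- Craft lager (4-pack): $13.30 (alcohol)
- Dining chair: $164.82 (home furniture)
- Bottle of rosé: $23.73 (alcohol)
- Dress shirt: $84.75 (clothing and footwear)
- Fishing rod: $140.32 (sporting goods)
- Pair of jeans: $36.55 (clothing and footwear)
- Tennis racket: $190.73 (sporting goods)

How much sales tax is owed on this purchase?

$49.22

Craft lager (4-pack) $13.30: alcohol → 12.75% + 2.75% city = 15.5% → $2.06
Dining chair $164.82: home furniture → 6.75% + 0.5% city = 7.25% → $11.95
Bottle of rosé $23.73: alcohol → 12.75% + 2.75% city = 15.5% → $3.68
Dress shirt $84.75: clothing and footwear → 0% + 0.75% city = 0.75% → $0.64
Fishing rod $140.32: sporting goods → 7.5% + 1.75% city = 9.25% → $12.98
Pair of jeans $36.55: clothing and footwear → 0% + 0.75% city = 0.75% → $0.27
Tennis racket $190.73: sporting goods → 7.5% + 1.75% city = 9.25% → $17.64
Total tax = $2.06 + $11.95 + $3.68 + $0.64 + $12.98 + $0.27 + $17.64 = $49.22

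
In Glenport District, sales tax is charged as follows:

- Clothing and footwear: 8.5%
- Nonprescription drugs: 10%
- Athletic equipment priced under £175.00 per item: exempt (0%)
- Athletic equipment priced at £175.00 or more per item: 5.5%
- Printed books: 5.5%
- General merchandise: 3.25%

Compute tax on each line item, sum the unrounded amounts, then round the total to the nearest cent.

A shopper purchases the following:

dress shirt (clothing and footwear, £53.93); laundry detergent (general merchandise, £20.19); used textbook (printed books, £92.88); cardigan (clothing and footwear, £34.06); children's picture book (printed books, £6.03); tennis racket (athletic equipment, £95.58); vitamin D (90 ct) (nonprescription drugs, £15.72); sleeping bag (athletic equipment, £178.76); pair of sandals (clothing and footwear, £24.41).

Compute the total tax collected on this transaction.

£27.05

Dress shirt £53.93: clothing and footwear → 8.5% → £4.58405
Laundry detergent £20.19: general merchandise → 3.25% → £0.656175
Used textbook £92.88: printed books → 5.5% → £5.1084
Cardigan £34.06: clothing and footwear → 8.5% → £2.8951
Children's picture book £6.03: printed books → 5.5% → £0.33165
Tennis racket £95.58: athletic equipment, under £175.00 → 0% → £0.00
Vitamin D (90 ct) £15.72: nonprescription drugs → 10% → £1.572
Sleeping bag £178.76: athletic equipment, £175.00 or more → 5.5% → £9.8318
Pair of sandals £24.41: clothing and footwear → 8.5% → £2.07485
Unrounded tax sum = £27.054025 → £27.05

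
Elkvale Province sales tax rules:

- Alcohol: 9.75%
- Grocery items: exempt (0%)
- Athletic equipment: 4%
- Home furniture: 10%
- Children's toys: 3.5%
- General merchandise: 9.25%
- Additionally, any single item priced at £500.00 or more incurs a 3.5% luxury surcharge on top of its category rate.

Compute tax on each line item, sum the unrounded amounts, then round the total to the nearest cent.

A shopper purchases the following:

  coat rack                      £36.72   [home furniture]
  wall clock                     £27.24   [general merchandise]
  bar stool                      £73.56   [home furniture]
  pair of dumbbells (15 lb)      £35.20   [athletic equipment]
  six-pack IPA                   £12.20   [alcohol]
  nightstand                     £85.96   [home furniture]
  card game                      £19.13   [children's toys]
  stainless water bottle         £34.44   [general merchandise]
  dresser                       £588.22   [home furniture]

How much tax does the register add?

£108.01

Coat rack £36.72: home furniture → 10% → £3.672
Wall clock £27.24: general merchandise → 9.25% → £2.5197
Bar stool £73.56: home furniture → 10% → £7.356
Pair of dumbbells (15 lb) £35.20: athletic equipment → 4% → £1.408
Six-pack IPA £12.20: alcohol → 9.75% → £1.1895
Nightstand £85.96: home furniture → 10% → £8.596
Card game £19.13: children's toys → 3.5% → £0.66955
Stainless water bottle £34.44: general merchandise → 9.25% → £3.1857
Dresser £588.22: home furniture → 10% + 3.5% surcharge = 13.5% → £79.4097
Unrounded tax sum = £108.00615 → £108.01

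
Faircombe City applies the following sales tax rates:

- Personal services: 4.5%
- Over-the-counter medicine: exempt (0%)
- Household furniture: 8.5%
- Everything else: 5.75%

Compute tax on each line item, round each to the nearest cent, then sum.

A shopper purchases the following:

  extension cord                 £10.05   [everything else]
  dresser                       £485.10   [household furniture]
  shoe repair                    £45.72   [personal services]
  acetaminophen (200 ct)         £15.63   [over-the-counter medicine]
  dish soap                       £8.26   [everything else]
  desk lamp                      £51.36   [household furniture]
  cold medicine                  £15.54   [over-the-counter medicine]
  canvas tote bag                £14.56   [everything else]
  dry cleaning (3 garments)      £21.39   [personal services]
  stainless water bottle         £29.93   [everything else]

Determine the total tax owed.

£52.23

Extension cord £10.05: everything else → 5.75% → £0.58
Dresser £485.10: household furniture → 8.5% → £41.23
Shoe repair £45.72: personal services → 4.5% → £2.06
Acetaminophen (200 ct) £15.63: over-the-counter medicine → 0% → £0.00
Dish soap £8.26: everything else → 5.75% → £0.47
Desk lamp £51.36: household furniture → 8.5% → £4.37
Cold medicine £15.54: over-the-counter medicine → 0% → £0.00
Canvas tote bag £14.56: everything else → 5.75% → £0.84
Dry cleaning (3 garments) £21.39: personal services → 4.5% → £0.96
Stainless water bottle £29.93: everything else → 5.75% → £1.72
Total tax = £0.58 + £41.23 + £2.06 + £0.47 + £4.37 + £0.84 + £0.96 + £1.72 = £52.23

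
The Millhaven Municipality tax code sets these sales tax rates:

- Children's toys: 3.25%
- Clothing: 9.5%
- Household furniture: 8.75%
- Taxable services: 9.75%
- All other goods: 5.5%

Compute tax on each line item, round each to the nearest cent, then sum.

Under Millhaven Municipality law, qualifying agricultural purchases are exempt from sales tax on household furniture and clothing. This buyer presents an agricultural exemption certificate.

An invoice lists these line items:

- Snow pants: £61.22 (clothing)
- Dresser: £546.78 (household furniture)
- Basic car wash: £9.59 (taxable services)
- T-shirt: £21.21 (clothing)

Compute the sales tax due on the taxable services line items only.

£0.94

Basic car wash £9.59: taxable services → 9.75% → £0.94
Tax on taxable services = £0.94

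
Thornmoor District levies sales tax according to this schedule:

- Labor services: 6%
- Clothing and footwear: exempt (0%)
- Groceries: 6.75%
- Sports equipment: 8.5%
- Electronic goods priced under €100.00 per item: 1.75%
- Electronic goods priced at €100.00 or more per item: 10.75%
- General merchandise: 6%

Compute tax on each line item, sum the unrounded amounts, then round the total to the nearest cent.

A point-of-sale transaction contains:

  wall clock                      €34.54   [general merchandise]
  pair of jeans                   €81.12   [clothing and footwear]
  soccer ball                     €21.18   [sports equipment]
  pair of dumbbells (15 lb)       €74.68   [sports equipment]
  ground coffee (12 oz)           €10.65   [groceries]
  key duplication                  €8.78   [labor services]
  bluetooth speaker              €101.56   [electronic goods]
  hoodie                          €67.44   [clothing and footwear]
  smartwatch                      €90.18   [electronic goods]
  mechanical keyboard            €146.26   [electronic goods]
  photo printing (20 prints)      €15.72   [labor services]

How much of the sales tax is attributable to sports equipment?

Soccer ball €21.18: sports equipment → 8.5% → €1.8003
Pair of dumbbells (15 lb) €74.68: sports equipment → 8.5% → €6.3478
Tax on sports equipment: unrounded sum = €8.1481 → €8.15

€8.15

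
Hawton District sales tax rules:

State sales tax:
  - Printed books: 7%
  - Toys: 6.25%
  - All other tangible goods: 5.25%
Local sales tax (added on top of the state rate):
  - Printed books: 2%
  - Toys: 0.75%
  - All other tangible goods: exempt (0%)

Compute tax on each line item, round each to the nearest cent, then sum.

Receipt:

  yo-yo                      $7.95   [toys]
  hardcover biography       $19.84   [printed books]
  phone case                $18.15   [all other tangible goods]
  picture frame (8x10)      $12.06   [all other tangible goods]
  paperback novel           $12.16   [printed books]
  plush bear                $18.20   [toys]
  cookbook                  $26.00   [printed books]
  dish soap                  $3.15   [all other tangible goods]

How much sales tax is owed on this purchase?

$8.80

Yo-yo $7.95: toys → 6.25% + 0.75% local = 7% → $0.56
Hardcover biography $19.84: printed books → 7% + 2% local = 9% → $1.79
Phone case $18.15: all other tangible goods → 5.25% + 0% local = 5.25% → $0.95
Picture frame (8x10) $12.06: all other tangible goods → 5.25% + 0% local = 5.25% → $0.63
Paperback novel $12.16: printed books → 7% + 2% local = 9% → $1.09
Plush bear $18.20: toys → 6.25% + 0.75% local = 7% → $1.27
Cookbook $26.00: printed books → 7% + 2% local = 9% → $2.34
Dish soap $3.15: all other tangible goods → 5.25% + 0% local = 5.25% → $0.17
Total tax = $0.56 + $1.79 + $0.95 + $0.63 + $1.09 + $1.27 + $2.34 + $0.17 = $8.80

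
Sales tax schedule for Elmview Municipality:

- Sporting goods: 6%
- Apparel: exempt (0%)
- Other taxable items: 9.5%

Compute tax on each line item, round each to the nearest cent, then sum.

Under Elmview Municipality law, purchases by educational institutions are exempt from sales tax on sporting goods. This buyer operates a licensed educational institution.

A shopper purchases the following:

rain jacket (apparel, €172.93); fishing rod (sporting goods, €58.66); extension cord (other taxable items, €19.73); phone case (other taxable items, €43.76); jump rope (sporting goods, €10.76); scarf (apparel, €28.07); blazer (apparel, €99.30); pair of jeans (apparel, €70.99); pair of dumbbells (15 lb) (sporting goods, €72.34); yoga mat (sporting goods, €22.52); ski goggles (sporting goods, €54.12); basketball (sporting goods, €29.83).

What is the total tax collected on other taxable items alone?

€6.03

Extension cord €19.73: other taxable items → 9.5% → €1.87
Phone case €43.76: other taxable items → 9.5% → €4.16
Tax on other taxable items = €1.87 + €4.16 = €6.03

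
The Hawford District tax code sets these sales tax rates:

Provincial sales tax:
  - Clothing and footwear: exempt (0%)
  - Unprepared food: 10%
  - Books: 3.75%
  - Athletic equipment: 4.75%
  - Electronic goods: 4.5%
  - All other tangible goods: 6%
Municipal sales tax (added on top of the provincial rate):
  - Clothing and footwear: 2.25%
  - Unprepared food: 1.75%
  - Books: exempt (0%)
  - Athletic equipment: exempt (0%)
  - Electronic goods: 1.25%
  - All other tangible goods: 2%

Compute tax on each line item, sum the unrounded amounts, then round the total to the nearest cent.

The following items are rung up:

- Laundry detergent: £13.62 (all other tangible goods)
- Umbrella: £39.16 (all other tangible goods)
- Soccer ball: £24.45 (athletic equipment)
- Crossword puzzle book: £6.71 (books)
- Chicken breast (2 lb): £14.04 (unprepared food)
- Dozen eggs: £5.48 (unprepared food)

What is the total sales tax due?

£7.93

Laundry detergent £13.62: all other tangible goods → 6% + 2% municipal = 8% → £1.0896
Umbrella £39.16: all other tangible goods → 6% + 2% municipal = 8% → £3.1328
Soccer ball £24.45: athletic equipment → 4.75% + 0% municipal = 4.75% → £1.161375
Crossword puzzle book £6.71: books → 3.75% + 0% municipal = 3.75% → £0.251625
Chicken breast (2 lb) £14.04: unprepared food → 10% + 1.75% municipal = 11.75% → £1.6497
Dozen eggs £5.48: unprepared food → 10% + 1.75% municipal = 11.75% → £0.6439
Unrounded tax sum = £7.929 → £7.93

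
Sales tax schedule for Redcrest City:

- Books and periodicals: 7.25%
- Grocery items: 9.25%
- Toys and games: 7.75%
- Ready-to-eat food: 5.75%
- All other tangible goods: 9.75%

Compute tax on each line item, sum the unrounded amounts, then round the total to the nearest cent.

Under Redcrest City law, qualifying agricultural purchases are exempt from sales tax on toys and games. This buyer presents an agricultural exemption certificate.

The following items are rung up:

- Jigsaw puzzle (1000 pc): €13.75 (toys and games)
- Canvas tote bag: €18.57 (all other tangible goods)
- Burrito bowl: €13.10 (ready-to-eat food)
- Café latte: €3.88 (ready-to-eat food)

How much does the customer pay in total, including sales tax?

Jigsaw puzzle (1000 pc) €13.75: toys and games, buyer-exempt → 0% → €0.00
Canvas tote bag €18.57: all other tangible goods → 9.75% → €1.810575
Burrito bowl €13.10: ready-to-eat food → 5.75% → €0.75325
Café latte €3.88: ready-to-eat food → 5.75% → €0.2231
Subtotal = €49.30; unrounded tax = €2.786925 → €2.79; total due = €52.09

€52.09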